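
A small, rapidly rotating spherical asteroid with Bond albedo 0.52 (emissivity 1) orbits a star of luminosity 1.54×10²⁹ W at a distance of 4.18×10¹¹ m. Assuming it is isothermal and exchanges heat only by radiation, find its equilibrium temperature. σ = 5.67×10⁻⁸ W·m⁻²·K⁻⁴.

First find the stellar flux at distance d: S = L/(4πd²) = 1.54×10²⁹/(4π·(4.18×10¹¹)²) = 70140 W/m².
For an isothermal sphere, absorbed (1−a)S·πr² = emitted σ·4πr²·T⁴, so T⁴ = (1−a)S/(4σ).
T⁴ = 0.480·70140/(4·5.67×10⁻⁸) = 1.484×10¹¹ K⁴.

T ≈ 621 K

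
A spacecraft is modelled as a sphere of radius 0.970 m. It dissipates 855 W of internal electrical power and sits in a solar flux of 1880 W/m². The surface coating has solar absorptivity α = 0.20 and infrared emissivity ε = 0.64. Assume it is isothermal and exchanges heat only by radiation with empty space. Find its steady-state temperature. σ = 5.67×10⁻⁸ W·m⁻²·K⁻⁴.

T ≈ 260 K

At steady state, absorbed solar power + internal power = radiated power.
Absorbed: α·S·A_cross = 0.20·1880·2.956 = 1111 W (cross-section πr²).
Total input = 1111 + 855 = 1966 W.
Radiated: εσ·A_surf·T⁴ with A_surf = 4πr² = 11.82 m².
T⁴ = 1966/(0.64·5.67×10⁻⁸·11.82) = 4.583×10⁹ K⁴.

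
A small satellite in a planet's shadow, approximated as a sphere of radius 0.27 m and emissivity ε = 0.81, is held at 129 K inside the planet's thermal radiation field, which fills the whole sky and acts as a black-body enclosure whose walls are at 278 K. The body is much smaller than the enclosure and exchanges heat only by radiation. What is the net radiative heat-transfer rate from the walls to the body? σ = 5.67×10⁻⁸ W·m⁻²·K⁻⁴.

P_net ≈ 240 W

For a small grey body in a large enclosure: P_net = εσA(T_body⁴ − T_wall⁴).
A = 4πr² = 0.9161 m²; T_body⁴ − T_wall⁴ = 2.769×10⁸ − 5.973×10⁹ = -5.696×10⁹ K⁴.
|P_net| = 0.81·5.67×10⁻⁸·0.9161·5.696×10⁹.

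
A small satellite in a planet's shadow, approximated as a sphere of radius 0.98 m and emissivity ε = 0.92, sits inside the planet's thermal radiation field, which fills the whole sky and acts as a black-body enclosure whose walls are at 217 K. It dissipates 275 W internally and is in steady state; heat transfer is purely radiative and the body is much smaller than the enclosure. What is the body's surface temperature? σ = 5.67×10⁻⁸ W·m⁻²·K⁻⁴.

T ≈ 227 K

For a small grey body in a large enclosure, net radiated power = εσA(T⁴ − T_w⁴).
Steady state: P = εσA(T⁴ − T_w⁴) with A = 4πr² = 12.07 m².
T⁴ = P/(εσA) + T_w⁴ = 275/(0.92·5.67×10⁻⁸·12.07) + (217)⁴
    = 4.368×10⁸ + 2.217×10⁹ = 2.654×10⁹ K⁴.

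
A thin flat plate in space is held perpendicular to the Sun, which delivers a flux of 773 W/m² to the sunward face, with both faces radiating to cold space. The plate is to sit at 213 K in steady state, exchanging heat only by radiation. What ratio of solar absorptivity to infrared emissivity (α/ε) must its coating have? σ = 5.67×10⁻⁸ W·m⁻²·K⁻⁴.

α/ε ≈ 0.302

Balance: αS·A = εσ·2A·T⁴ ⇒ α/ε = 2σT⁴/S.
α/ε = 2·5.67×10⁻⁸·(213)⁴/773 = 2·5.67×10⁻⁸·2.058×10⁹/773.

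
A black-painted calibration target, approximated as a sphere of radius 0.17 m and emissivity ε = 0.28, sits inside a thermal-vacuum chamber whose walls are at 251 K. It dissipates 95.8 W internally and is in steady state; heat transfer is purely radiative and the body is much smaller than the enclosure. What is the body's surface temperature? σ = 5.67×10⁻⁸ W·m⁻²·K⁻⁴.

For a small grey body in a large enclosure, net radiated power = εσA(T⁴ − T_w⁴).
Steady state: P = εσA(T⁴ − T_w⁴) with A = 4πr² = 0.3632 m².
T⁴ = P/(εσA) + T_w⁴ = 95.8/(0.28·5.67×10⁻⁸·0.3632) + (251)⁴
    = 1.662×10¹⁰ + 3.969×10⁹ = 2.058×10¹⁰ K⁴.

T ≈ 379 K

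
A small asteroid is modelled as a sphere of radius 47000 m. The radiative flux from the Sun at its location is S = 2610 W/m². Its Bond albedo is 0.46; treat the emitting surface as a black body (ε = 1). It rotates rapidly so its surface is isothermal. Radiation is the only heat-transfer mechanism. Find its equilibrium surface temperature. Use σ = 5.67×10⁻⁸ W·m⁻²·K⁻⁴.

T ≈ 281 K

At equilibrium, absorbed power = emitted power.
Absorbing cross-section = πr² = 6.940×10⁹ m²; emitting surface = 4πr² = 2.776×10¹⁰ m² (ratio 4).
(1−a)S·A_cross = εσ·A_surf·T⁴  ⇒  T⁴ = (1−a)S/(4σ).
T⁴ = 0.540·2610/(4·5.67×10⁻⁸) = 6.214×10⁹ K⁴.
T = (6.214×10⁹)^(1/4).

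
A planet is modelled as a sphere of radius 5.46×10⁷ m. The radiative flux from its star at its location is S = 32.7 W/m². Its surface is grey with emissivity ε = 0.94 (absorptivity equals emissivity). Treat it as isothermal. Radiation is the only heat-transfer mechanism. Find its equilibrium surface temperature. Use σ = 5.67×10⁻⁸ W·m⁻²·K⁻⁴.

At equilibrium, absorbed power = emitted power.
Absorbing cross-section = πr² = 9.366×10¹⁵ m²; emitting surface = 4πr² = 3.746×10¹⁶ m² (ratio 4).
εS·A_cross = εσ·A_surf·T⁴  ⇒  T⁴ = S/(4σ)   (ε cancels).
T⁴ = 32.7/(4·5.67×10⁻⁸) = 1.442×10⁸ K⁴.
T = (1.442×10⁸)^(1/4).

T ≈ 110 K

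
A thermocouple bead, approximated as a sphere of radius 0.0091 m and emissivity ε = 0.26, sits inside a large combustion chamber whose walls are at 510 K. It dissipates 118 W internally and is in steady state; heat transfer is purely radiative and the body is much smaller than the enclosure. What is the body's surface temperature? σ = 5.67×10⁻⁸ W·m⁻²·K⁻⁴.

For a small grey body in a large enclosure, net radiated power = εσA(T⁴ − T_w⁴).
Steady state: P = εσA(T⁴ − T_w⁴) with A = 4πr² = 0.001041 m².
T⁴ = P/(εσA) + T_w⁴ = 118/(0.26·5.67×10⁻⁸·0.001041) + (510)⁴
    = 7.692×10¹² + 6.765×10¹⁰ = 7.760×10¹² K⁴.

T ≈ 1670 K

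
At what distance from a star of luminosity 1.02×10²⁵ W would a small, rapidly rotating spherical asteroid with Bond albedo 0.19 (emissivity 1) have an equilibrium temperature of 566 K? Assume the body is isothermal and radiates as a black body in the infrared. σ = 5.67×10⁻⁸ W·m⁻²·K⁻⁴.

For an isothermal black-emitting sphere, (1−a)S·πr² = σ·4πr²·T⁴ ⇒ S = 4σT⁴/(1−a).
S = 4·5.67×10⁻⁸·(566)⁴/0.810 = 28740 W/m².
Flux falls as S = L/(4πd²), so d = √(L/(4πS)) = √(1.02×10²⁵/(4π·28740)).

d ≈ 5.31×10⁹ m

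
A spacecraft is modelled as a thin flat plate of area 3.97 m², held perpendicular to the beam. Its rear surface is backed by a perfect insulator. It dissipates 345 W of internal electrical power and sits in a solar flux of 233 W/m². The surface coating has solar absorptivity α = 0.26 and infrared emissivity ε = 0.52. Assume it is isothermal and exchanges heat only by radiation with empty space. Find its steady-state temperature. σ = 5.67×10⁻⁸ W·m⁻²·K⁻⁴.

At steady state, absorbed solar power + internal power = radiated power.
Absorbed: α·S·A_cross = 0.26·233·3.970 = 240.5 W (cross-section A).
Total input = 240.5 + 345 = 585.5 W.
Radiated: εσ·A_surf·T⁴ with A_surf = A = 3.970 m².
T⁴ = 585.5/(0.52·5.67×10⁻⁸·3.970) = 5.002×10⁹ K⁴.

T ≈ 266 K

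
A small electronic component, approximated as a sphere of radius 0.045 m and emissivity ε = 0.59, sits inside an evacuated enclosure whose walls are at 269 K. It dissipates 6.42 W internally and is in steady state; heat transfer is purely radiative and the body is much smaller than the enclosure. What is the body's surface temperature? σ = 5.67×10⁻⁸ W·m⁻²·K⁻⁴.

T ≈ 336 K

For a small grey body in a large enclosure, net radiated power = εσA(T⁴ − T_w⁴).
Steady state: P = εσA(T⁴ − T_w⁴) with A = 4πr² = 0.02545 m².
T⁴ = P/(εσA) + T_w⁴ = 6.42/(0.59·5.67×10⁻⁸·0.02545) + (269)⁴
    = 7.542×10⁹ + 5.236×10⁹ = 1.278×10¹⁰ K⁴.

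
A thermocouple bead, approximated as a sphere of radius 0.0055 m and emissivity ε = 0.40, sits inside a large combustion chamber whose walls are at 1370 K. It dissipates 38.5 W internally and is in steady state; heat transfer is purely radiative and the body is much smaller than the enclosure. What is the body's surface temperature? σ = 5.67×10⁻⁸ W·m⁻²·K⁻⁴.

For a small grey body in a large enclosure, net radiated power = εσA(T⁴ − T_w⁴).
Steady state: P = εσA(T⁴ − T_w⁴) with A = 4πr² = 3.801×10⁻⁴ m².
T⁴ = P/(εσA) + T_w⁴ = 38.5/(0.40·5.67×10⁻⁸·3.801×10⁻⁴) + (1370)⁴
    = 4.466×10¹² + 3.523×10¹² = 7.988×10¹² K⁴.

T ≈ 1680 K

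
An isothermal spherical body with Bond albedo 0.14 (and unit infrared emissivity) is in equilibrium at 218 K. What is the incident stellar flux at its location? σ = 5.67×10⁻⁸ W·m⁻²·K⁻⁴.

S ≈ 596 W/m²

(1−a)S·πr² = σ·4πr²·T⁴ ⇒ S = 4σT⁴/(1−a).
S = 4·5.67×10⁻⁸·2.259×10⁹/0.860.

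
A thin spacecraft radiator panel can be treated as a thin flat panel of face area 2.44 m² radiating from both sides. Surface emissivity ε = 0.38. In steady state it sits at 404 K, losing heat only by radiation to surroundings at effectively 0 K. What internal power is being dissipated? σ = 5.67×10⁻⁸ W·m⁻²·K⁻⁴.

Steady state: P = εσA T⁴.
A = 2·2.44 = 4.880 m²; T⁴ = (404)⁴ = 2.664×10¹⁰ K⁴.
P = 0.38 × 5.67×10⁻⁸ × 4.880 × 2.664×10¹⁰.

P ≈ 2800 W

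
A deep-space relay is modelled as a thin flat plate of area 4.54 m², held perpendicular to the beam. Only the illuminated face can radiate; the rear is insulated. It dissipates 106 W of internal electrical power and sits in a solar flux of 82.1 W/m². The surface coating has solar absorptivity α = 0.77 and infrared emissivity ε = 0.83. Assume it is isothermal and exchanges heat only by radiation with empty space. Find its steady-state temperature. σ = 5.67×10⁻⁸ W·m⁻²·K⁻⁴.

At steady state, absorbed solar power + internal power = radiated power.
Absorbed: α·S·A_cross = 0.77·82.1·4.540 = 287.0 W (cross-section A).
Total input = 287.0 + 106 = 393.0 W.
Radiated: εσ·A_surf·T⁴ with A_surf = A = 4.540 m².
T⁴ = 393.0/(0.83·5.67×10⁻⁸·4.540) = 1.839×10⁹ K⁴.

T ≈ 207 K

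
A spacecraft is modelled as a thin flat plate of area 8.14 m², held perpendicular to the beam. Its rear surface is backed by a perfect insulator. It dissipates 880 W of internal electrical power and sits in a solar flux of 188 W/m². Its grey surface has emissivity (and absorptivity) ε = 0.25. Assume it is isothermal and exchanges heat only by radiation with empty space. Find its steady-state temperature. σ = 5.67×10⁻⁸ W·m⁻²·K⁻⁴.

T ≈ 323 K

At steady state, absorbed solar power + internal power = radiated power.
Absorbed: α·S·A_cross = 0.25·188·8.140 = 382.6 W (cross-section A).
Total input = 382.6 + 880 = 1263 W.
Radiated: εσ·A_surf·T⁴ with A_surf = A = 8.140 m².
T⁴ = 1263/(0.25·5.67×10⁻⁸·8.140) = 1.094×10¹⁰ K⁴.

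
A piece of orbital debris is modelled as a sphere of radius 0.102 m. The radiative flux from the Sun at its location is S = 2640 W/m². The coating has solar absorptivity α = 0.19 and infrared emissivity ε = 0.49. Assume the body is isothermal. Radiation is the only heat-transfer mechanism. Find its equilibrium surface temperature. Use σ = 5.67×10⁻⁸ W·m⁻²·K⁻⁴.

T ≈ 259 K

At equilibrium, absorbed power = emitted power.
Absorbing cross-section = πr² = 0.03269 m²; emitting surface = 4πr² = 0.1307 m² (ratio 4).
αS·A_cross = εσ·A_surf·T⁴  ⇒  T⁴ = αS/(ε·4σ).
T⁴ = 0.190·2640/(0.49·4·5.67×10⁻⁸) = 4.514×10⁹ K⁴.
T = (4.514×10⁹)^(1/4).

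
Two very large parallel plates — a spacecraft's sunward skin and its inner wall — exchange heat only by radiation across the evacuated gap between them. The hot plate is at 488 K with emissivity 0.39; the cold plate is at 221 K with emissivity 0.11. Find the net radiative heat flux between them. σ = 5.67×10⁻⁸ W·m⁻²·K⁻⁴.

For two infinite grey parallel plates, q = σ(T₁⁴ − T₂⁴)/(1/ε₁ + 1/ε₂ − 1).
T₁⁴ − T₂⁴ = 5.671×10¹⁰ − 2.385×10⁹ = 5.433×10¹⁰ K⁴.
1/ε₁ + 1/ε₂ − 1 = 2.564 + 9.091 − 1 = 10.66.
q = 5.67×10⁻⁸ × 5.433×10¹⁰ / 10.66.

q ≈ 289 W/m²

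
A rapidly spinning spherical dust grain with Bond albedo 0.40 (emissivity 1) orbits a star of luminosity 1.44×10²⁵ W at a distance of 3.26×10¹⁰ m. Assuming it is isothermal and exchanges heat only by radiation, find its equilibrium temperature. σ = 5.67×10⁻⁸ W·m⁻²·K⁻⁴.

T ≈ 231 K

First find the stellar flux at distance d: S = L/(4πd²) = 1.44×10²⁵/(4π·(3.26×10¹⁰)²) = 1078 W/m².
For an isothermal sphere, absorbed (1−a)S·πr² = emitted σ·4πr²·T⁴, so T⁴ = (1−a)S/(4σ).
T⁴ = 0.600·1078/(4·5.67×10⁻⁸) = 2.852×10⁹ K⁴.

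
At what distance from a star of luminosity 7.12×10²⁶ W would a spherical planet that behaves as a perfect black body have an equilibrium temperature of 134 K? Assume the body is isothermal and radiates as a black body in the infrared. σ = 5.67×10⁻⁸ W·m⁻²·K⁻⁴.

d ≈ 8.80×10¹¹ m

For an isothermal black-emitting sphere, (1−a)S·πr² = σ·4πr²·T⁴ ⇒ S = 4σT⁴/(1−a).
S = 4·5.67×10⁻⁸·(134)⁴/1.00 = 73.12 W/m².
Flux falls as S = L/(4πd²), so d = √(L/(4πS)) = √(7.12×10²⁶/(4π·73.12)).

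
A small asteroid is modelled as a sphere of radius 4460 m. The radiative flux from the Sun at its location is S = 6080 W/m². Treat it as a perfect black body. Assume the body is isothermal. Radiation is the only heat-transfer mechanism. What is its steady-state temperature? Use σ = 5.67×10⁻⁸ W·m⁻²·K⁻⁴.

At equilibrium, absorbed power = emitted power.
Absorbing cross-section = πr² = 6.249×10⁷ m²; emitting surface = 4πr² = 2.500×10⁸ m² (ratio 4).
S·A_cross = εσ·A_surf·T⁴  ⇒  T⁴ = S/(4σ).
T⁴ = 1.00·6080/(4·5.67×10⁻⁸) = 2.681×10¹⁰ K⁴.
T = (2.681×10¹⁰)^(1/4).

T ≈ 405 K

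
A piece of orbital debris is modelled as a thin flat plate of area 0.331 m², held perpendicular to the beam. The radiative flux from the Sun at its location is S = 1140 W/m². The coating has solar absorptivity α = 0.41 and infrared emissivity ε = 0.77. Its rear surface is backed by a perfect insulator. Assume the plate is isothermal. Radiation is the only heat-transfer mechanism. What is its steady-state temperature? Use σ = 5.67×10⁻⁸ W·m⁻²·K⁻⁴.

At equilibrium, absorbed power = emitted power.
Absorbing cross-section = A = 0.3310 m²; emitting surface = A = 0.3310 m² (ratio 1).
αS·A_cross = εσ·A_surf·T⁴  ⇒  T⁴ = αS/(ε·1σ).
T⁴ = 0.410·1140/(0.77·1·5.67×10⁻⁸) = 1.071×10¹⁰ K⁴.
T = (1.071×10¹⁰)^(1/4).

T ≈ 322 K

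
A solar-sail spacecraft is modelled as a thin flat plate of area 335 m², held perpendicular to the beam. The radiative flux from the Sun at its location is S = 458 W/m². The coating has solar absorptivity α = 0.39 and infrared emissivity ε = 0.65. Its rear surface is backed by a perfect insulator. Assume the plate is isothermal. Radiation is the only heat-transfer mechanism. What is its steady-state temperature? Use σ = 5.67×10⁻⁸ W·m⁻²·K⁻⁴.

At equilibrium, absorbed power = emitted power.
Absorbing cross-section = A = 335.0 m²; emitting surface = A = 335.0 m² (ratio 1).
αS·A_cross = εσ·A_surf·T⁴  ⇒  T⁴ = αS/(ε·1σ).
T⁴ = 0.390·458/(0.65·1·5.67×10⁻⁸) = 4.847×10⁹ K⁴.
T = (4.847×10⁹)^(1/4).

T ≈ 264 K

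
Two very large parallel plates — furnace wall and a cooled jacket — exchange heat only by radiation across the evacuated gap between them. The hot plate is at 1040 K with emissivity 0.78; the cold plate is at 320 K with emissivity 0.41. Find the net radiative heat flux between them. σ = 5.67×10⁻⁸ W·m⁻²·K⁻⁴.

q ≈ 24200 W/m²

For two infinite grey parallel plates, q = σ(T₁⁴ − T₂⁴)/(1/ε₁ + 1/ε₂ − 1).
T₁⁴ − T₂⁴ = 1.170×10¹² − 1.049×10¹⁰ = 1.159×10¹² K⁴.
1/ε₁ + 1/ε₂ − 1 = 1.282 + 2.439 − 1 = 2.721.
q = 5.67×10⁻⁸ × 1.159×10¹² / 2.721.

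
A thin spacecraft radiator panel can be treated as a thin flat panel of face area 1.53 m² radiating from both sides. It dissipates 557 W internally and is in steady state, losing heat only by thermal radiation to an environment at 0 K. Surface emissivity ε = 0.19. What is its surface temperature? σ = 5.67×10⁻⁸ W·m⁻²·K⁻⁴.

T ≈ 361 K

Steady state: internal power = radiated power, P = εσA T⁴.
Radiating area A = 2·1.53 = 3.060 m².
T⁴ = P/(εσA) = 557/(0.19·5.67×10⁻⁸·3.060) = 1.690×10¹⁰ K⁴.
T = (1.690×10¹⁰)^(1/4).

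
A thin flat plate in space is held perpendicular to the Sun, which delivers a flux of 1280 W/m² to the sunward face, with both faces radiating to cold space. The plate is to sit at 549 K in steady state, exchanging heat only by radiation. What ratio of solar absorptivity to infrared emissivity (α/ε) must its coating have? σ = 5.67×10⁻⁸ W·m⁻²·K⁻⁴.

Balance: αS·A = εσ·2A·T⁴ ⇒ α/ε = 2σT⁴/S.
α/ε = 2·5.67×10⁻⁸·(549)⁴/1280 = 2·5.67×10⁻⁸·9.084×10¹⁰/1280.

α/ε ≈ 8.05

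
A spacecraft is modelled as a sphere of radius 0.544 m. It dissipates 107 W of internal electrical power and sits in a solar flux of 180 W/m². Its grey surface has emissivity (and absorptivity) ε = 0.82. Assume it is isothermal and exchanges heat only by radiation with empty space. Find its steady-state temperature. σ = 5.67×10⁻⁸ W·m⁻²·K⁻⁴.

T ≈ 194 K

At steady state, absorbed solar power + internal power = radiated power.
Absorbed: α·S·A_cross = 0.82·180·0.9297 = 137.2 W (cross-section πr²).
Total input = 137.2 + 107 = 244.2 W.
Radiated: εσ·A_surf·T⁴ with A_surf = 4πr² = 3.719 m².
T⁴ = 244.2/(0.82·5.67×10⁻⁸·3.719) = 1.412×10⁹ K⁴.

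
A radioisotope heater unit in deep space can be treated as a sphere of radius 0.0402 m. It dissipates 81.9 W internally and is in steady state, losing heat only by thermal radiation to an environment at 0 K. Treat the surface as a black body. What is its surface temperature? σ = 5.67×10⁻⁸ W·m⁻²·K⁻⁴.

Steady state: internal power = radiated power, P = εσA T⁴.
Radiating area A = 4πr² = 0.02031 m².
T⁴ = P/(εσA) = 81.9/(1.0·5.67×10⁻⁸·0.02031) = 7.113×10¹⁰ K⁴.
T = (7.113×10¹⁰)^(1/4).

T ≈ 516 K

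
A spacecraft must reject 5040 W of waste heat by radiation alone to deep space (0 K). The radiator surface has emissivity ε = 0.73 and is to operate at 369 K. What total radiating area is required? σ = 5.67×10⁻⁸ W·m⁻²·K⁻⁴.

P = εσA T⁴ ⇒ A = P/(εσT⁴).
T⁴ = 1.854×10¹⁰ K⁴.
A = 5040/(0.73 × 5.67×10⁻⁸ × 1.854×10¹⁰).

A ≈ 6.57 m²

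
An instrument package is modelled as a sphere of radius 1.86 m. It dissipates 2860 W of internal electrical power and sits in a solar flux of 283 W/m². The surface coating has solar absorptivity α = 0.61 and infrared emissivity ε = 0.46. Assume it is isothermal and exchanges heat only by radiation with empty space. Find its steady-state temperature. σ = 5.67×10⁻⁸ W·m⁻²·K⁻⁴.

T ≈ 254 K

At steady state, absorbed solar power + internal power = radiated power.
Absorbed: α·S·A_cross = 0.61·283·10.87 = 1876 W (cross-section πr²).
Total input = 1876 + 2860 = 4736 W.
Radiated: εσ·A_surf·T⁴ with A_surf = 4πr² = 43.47 m².
T⁴ = 4736/(0.46·5.67×10⁻⁸·43.47) = 4.177×10⁹ K⁴.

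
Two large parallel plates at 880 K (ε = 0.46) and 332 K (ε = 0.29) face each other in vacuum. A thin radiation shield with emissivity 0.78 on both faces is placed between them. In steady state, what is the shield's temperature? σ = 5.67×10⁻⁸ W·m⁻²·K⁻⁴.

T_s ≈ 778 K

In steady state the net flux on the hot side equals that on the cold side.
σ(T₁⁴−T_s⁴)/D₁ = σ(T_s⁴−T₂⁴)/D₂, with D₁ = 1/ε₁+1/ε_s−1 = 2.456, D₂ = 1/ε_s+1/ε₂−1 = 3.730.
Solve for T_s⁴: T_s⁴ = (D₂·T₁⁴ + D₁·T₂⁴)/(D₁+D₂) = 3.664×10¹¹ K⁴.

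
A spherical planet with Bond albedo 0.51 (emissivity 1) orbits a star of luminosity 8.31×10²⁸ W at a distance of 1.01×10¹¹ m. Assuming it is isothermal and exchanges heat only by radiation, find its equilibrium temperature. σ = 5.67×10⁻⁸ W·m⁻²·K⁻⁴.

First find the stellar flux at distance d: S = L/(4πd²) = 8.31×10²⁸/(4π·(1.01×10¹¹)²) = 6.483×10⁵ W/m².
For an isothermal sphere, absorbed (1−a)S·πr² = emitted σ·4πr²·T⁴, so T⁴ = (1−a)S/(4σ).
T⁴ = 0.490·6.483×10⁵/(4·5.67×10⁻⁸) = 1.401×10¹² K⁴.

T ≈ 1090 K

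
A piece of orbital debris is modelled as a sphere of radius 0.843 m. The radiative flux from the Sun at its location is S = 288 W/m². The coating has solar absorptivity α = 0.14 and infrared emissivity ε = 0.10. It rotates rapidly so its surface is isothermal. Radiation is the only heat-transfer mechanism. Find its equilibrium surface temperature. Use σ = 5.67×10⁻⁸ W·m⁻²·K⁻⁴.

At equilibrium, absorbed power = emitted power.
Absorbing cross-section = πr² = 2.233 m²; emitting surface = 4πr² = 8.930 m² (ratio 4).
αS·A_cross = εσ·A_surf·T⁴  ⇒  T⁴ = αS/(ε·4σ).
T⁴ = 0.140·288/(0.10·4·5.67×10⁻⁸) = 1.778×10⁹ K⁴.
T = (1.778×10⁹)^(1/4).

T ≈ 205 K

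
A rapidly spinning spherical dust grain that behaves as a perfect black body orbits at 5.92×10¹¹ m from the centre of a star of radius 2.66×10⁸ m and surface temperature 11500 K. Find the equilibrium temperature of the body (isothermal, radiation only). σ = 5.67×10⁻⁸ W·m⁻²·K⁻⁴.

The star's surface emits σT_*⁴; at distance d the flux is S = σT_*⁴(R_*/d)².
S = 5.67×10⁻⁸·(11500)⁴·(2.66×10⁸/5.92×10¹¹)² = 200.2 W/m².
For an isothermal sphere T⁴ = (1−a)S/(4σ) = 8.828×10⁸ K⁴.

T ≈ 172 K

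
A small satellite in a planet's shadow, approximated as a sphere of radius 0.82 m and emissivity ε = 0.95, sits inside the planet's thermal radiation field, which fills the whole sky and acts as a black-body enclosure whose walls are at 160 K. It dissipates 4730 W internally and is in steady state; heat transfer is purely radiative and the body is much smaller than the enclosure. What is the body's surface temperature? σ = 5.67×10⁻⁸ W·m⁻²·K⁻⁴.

For a small grey body in a large enclosure, net radiated power = εσA(T⁴ − T_w⁴).
Steady state: P = εσA(T⁴ − T_w⁴) with A = 4πr² = 8.450 m².
T⁴ = P/(εσA) + T_w⁴ = 4730/(0.95·5.67×10⁻⁸·8.450) + (160)⁴
    = 1.039×10¹⁰ + 6.554×10⁸ = 1.105×10¹⁰ K⁴.

T ≈ 324 K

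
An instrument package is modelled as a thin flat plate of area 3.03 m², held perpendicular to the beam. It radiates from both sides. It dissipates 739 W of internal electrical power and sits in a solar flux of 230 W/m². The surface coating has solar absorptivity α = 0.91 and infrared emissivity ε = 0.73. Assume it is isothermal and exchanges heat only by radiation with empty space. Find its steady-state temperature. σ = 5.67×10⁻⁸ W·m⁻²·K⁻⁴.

At steady state, absorbed solar power + internal power = radiated power.
Absorbed: α·S·A_cross = 0.91·230·3.030 = 634.2 W (cross-section A).
Total input = 634.2 + 739 = 1373 W.
Radiated: εσ·A_surf·T⁴ with A_surf = 2A = 6.060 m².
T⁴ = 1373/(0.73·5.67×10⁻⁸·6.060) = 5.475×10⁹ K⁴.

T ≈ 272 K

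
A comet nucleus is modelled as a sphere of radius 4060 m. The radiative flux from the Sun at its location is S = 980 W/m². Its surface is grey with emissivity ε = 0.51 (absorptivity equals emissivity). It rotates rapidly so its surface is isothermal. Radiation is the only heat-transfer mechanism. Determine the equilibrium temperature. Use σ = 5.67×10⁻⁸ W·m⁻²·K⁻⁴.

At equilibrium, absorbed power = emitted power.
Absorbing cross-section = πr² = 5.178×10⁷ m²; emitting surface = 4πr² = 2.071×10⁸ m² (ratio 4).
εS·A_cross = εσ·A_surf·T⁴  ⇒  T⁴ = S/(4σ)   (ε cancels).
T⁴ = 980/(4·5.67×10⁻⁸) = 4.321×10⁹ K⁴.
T = (4.321×10⁹)^(1/4).

T ≈ 256 K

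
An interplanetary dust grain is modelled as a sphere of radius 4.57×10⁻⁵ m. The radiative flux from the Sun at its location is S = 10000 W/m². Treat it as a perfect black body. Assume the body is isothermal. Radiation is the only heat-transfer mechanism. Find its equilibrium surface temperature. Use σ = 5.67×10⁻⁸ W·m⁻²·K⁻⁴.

T ≈ 458 K

At equilibrium, absorbed power = emitted power.
Absorbing cross-section = πr² = 6.561×10⁻⁹ m²; emitting surface = 4πr² = 2.624×10⁻⁸ m² (ratio 4).
S·A_cross = εσ·A_surf·T⁴  ⇒  T⁴ = S/(4σ).
T⁴ = 1.00·10000/(4·5.67×10⁻⁸) = 4.409×10¹⁰ K⁴.
T = (4.409×10¹⁰)^(1/4).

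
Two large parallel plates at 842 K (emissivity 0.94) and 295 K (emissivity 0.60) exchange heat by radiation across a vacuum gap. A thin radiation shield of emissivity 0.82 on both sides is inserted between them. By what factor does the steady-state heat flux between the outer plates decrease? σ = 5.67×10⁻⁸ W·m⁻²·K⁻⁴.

factor ≈ 1.83

Without shield: q₀ = σΔ(T⁴)/(1/ε₁+1/ε₂−1) with denominator 1.730.
With shield the two gaps are in series; the resistances add: (1/ε₁+1/ε_s−1)+(1/ε_s+1/ε₂−1) = 1.283+1.886 = 3.170.
Heat-flux ratio q₀/q = 3.170/1.730.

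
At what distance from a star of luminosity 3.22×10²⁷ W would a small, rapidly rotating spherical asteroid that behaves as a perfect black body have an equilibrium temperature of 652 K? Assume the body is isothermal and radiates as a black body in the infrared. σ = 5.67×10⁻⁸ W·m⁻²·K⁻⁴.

For an isothermal black-emitting sphere, (1−a)S·πr² = σ·4πr²·T⁴ ⇒ S = 4σT⁴/(1−a).
S = 4·5.67×10⁻⁸·(652)⁴/1.00 = 40990 W/m².
Flux falls as S = L/(4πd²), so d = √(L/(4πS)) = √(3.22×10²⁷/(4π·40990)).

d ≈ 7.91×10¹⁰ m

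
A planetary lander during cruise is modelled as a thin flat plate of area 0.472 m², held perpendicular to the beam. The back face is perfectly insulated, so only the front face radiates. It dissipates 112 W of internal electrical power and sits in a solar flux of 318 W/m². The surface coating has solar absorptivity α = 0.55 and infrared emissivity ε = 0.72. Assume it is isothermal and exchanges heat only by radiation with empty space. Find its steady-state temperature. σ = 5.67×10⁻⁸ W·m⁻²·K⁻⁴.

T ≈ 317 K

At steady state, absorbed solar power + internal power = radiated power.
Absorbed: α·S·A_cross = 0.55·318·0.4720 = 82.55 W (cross-section A).
Total input = 82.55 + 112 = 194.6 W.
Radiated: εσ·A_surf·T⁴ with A_surf = A = 0.4720 m².
T⁴ = 194.6/(0.72·5.67×10⁻⁸·0.4720) = 1.010×10¹⁰ K⁴.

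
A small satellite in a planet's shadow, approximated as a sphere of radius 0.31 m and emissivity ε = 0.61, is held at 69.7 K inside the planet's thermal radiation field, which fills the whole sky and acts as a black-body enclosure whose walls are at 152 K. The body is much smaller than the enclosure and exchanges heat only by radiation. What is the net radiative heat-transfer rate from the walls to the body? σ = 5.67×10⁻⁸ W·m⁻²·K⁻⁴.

P_net ≈ 21.3 W

For a small grey body in a large enclosure: P_net = εσA(T_body⁴ − T_wall⁴).
A = 4πr² = 1.208 m²; T_body⁴ − T_wall⁴ = 2.360×10⁷ − 5.338×10⁸ = -5.102×10⁸ K⁴.
|P_net| = 0.61·5.67×10⁻⁸·1.208·5.102×10⁸.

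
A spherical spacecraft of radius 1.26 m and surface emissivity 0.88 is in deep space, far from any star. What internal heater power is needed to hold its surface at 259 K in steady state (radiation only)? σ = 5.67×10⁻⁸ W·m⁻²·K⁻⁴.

P ≈ 4480 W

P = εσ·4πr²·T⁴.
4πr² = 19.95 m²; T⁴ = 4.500×10⁹ K⁴.
P = 0.88·5.67×10⁻⁸·19.95·4.500×10⁹.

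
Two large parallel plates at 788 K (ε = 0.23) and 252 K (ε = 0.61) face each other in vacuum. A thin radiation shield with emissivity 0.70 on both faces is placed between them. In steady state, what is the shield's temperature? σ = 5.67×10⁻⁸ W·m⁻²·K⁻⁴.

T_s ≈ 588 K

In steady state the net flux on the hot side equals that on the cold side.
σ(T₁⁴−T_s⁴)/D₁ = σ(T_s⁴−T₂⁴)/D₂, with D₁ = 1/ε₁+1/ε_s−1 = 4.776, D₂ = 1/ε_s+1/ε₂−1 = 2.068.
Solve for T_s⁴: T_s⁴ = (D₂·T₁⁴ + D₁·T₂⁴)/(D₁+D₂) = 1.193×10¹¹ K⁴.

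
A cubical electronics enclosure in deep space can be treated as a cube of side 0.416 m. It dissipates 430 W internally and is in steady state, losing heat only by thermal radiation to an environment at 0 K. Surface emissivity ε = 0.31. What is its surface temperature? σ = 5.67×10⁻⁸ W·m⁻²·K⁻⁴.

T ≈ 392 K

Steady state: internal power = radiated power, P = εσA T⁴.
Radiating area A = 6L² = 1.038 m².
T⁴ = P/(εσA) = 430/(0.31·5.67×10⁻⁸·1.038) = 2.356×10¹⁰ K⁴.
T = (2.356×10¹⁰)^(1/4).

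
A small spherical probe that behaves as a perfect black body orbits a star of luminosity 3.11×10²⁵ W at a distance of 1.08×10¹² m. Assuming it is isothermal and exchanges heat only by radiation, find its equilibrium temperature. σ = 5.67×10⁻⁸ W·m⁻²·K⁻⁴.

First find the stellar flux at distance d: S = L/(4πd²) = 3.11×10²⁵/(4π·(1.08×10¹²)²) = 2.122 W/m².
For an isothermal sphere, absorbed (1−a)S·πr² = emitted σ·4πr²·T⁴, so T⁴ = (1−a)S/(4σ).
T⁴ = 1.00·2.122/(4·5.67×10⁻⁸) = 9.355×10⁶ K⁴.

T ≈ 55.3 K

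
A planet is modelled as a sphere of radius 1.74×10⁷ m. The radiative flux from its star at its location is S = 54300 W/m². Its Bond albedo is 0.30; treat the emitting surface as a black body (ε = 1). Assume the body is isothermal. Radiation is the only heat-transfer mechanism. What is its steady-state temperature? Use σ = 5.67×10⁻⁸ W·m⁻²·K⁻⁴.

At equilibrium, absorbed power = emitted power.
Absorbing cross-section = πr² = 9.511×10¹⁴ m²; emitting surface = 4πr² = 3.805×10¹⁵ m² (ratio 4).
(1−a)S·A_cross = εσ·A_surf·T⁴  ⇒  T⁴ = (1−a)S/(4σ).
T⁴ = 0.700·54300/(4·5.67×10⁻⁸) = 1.676×10¹¹ K⁴.
T = (1.676×10¹¹)^(1/4).

T ≈ 640 K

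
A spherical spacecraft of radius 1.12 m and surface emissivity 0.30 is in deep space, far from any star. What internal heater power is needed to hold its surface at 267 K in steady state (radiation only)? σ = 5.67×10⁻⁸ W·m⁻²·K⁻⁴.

P ≈ 1360 W

P = εσ·4πr²·T⁴.
4πr² = 15.76 m²; T⁴ = 5.082×10⁹ K⁴.
P = 0.30·5.67×10⁻⁸·15.76·5.082×10⁹.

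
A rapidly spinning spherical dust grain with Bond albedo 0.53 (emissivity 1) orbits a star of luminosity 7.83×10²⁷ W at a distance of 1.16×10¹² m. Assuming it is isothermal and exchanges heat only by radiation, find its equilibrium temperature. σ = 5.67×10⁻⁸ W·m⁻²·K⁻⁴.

First find the stellar flux at distance d: S = L/(4πd²) = 7.83×10²⁷/(4π·(1.16×10¹²)²) = 463.1 W/m².
For an isothermal sphere, absorbed (1−a)S·πr² = emitted σ·4πr²·T⁴, so T⁴ = (1−a)S/(4σ).
T⁴ = 0.470·463.1/(4·5.67×10⁻⁸) = 9.596×10⁸ K⁴.

T ≈ 176 K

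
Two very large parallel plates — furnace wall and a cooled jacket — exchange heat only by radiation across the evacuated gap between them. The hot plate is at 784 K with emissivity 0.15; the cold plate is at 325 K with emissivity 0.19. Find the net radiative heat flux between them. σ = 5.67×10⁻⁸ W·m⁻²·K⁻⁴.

For two infinite grey parallel plates, q = σ(T₁⁴ − T₂⁴)/(1/ε₁ + 1/ε₂ − 1).
T₁⁴ − T₂⁴ = 3.778×10¹¹ − 1.116×10¹⁰ = 3.666×10¹¹ K⁴.
1/ε₁ + 1/ε₂ − 1 = 6.667 + 5.263 − 1 = 10.93.
q = 5.67×10⁻⁸ × 3.666×10¹¹ / 10.93.

q ≈ 1900 W/m²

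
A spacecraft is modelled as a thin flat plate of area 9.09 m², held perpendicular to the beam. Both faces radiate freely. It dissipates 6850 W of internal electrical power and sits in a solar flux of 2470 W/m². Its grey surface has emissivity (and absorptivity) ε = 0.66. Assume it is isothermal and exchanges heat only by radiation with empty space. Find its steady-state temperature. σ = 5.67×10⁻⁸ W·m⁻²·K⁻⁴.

At steady state, absorbed solar power + internal power = radiated power.
Absorbed: α·S·A_cross = 0.66·2470·9.090 = 14820 W (cross-section A).
Total input = 14820 + 6850 = 21670 W.
Radiated: εσ·A_surf·T⁴ with A_surf = 2A = 18.18 m².
T⁴ = 21670/(0.66·5.67×10⁻⁸·18.18) = 3.185×10¹⁰ K⁴.

T ≈ 422 K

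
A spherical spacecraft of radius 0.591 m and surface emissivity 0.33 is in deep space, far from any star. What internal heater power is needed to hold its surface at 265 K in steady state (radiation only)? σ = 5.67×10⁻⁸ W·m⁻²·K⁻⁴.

P = εσ·4πr²·T⁴.
4πr² = 4.389 m²; T⁴ = 4.932×10⁹ K⁴.
P = 0.33·5.67×10⁻⁸·4.389·4.932×10⁹.

P ≈ 405 W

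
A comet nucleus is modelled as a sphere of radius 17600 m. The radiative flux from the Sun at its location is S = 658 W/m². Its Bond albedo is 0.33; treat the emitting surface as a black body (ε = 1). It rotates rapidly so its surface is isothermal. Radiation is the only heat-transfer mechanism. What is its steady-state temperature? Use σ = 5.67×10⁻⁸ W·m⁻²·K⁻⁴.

At equilibrium, absorbed power = emitted power.
Absorbing cross-section = πr² = 9.731×10⁸ m²; emitting surface = 4πr² = 3.893×10⁹ m² (ratio 4).
(1−a)S·A_cross = εσ·A_surf·T⁴  ⇒  T⁴ = (1−a)S/(4σ).
T⁴ = 0.670·658/(4·5.67×10⁻⁸) = 1.944×10⁹ K⁴.
T = (1.944×10⁹)^(1/4).

T ≈ 210 K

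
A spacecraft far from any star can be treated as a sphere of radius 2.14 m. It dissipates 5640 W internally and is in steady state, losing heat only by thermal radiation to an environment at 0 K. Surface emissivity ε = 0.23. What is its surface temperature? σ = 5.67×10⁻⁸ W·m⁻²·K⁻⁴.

Steady state: internal power = radiated power, P = εσA T⁴.
Radiating area A = 4πr² = 57.55 m².
T⁴ = P/(εσA) = 5640/(0.23·5.67×10⁻⁸·57.55) = 7.515×10⁹ K⁴.
T = (7.515×10⁹)^(1/4).

T ≈ 294 K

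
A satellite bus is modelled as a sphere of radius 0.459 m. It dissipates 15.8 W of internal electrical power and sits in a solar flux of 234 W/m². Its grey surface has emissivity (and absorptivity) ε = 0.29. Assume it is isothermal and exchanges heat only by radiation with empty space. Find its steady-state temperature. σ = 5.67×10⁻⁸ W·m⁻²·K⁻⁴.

T ≈ 193 K

At steady state, absorbed solar power + internal power = radiated power.
Absorbed: α·S·A_cross = 0.29·234·0.6619 = 44.91 W (cross-section πr²).
Total input = 44.91 + 15.8 = 60.71 W.
Radiated: εσ·A_surf·T⁴ with A_surf = 4πr² = 2.647 m².
T⁴ = 60.71/(0.29·5.67×10⁻⁸·2.647) = 1.395×10⁹ K⁴.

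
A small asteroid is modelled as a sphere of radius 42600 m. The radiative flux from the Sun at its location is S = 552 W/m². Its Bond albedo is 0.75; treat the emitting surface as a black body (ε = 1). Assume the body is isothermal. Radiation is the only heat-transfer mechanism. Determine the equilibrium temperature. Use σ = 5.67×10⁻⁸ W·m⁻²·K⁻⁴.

T ≈ 157 K

At equilibrium, absorbed power = emitted power.
Absorbing cross-section = πr² = 5.701×10⁹ m²; emitting surface = 4πr² = 2.280×10¹⁰ m² (ratio 4).
(1−a)S·A_cross = εσ·A_surf·T⁴  ⇒  T⁴ = (1−a)S/(4σ).
T⁴ = 0.250·552/(4·5.67×10⁻⁸) = 6.085×10⁸ K⁴.
T = (6.085×10⁸)^(1/4).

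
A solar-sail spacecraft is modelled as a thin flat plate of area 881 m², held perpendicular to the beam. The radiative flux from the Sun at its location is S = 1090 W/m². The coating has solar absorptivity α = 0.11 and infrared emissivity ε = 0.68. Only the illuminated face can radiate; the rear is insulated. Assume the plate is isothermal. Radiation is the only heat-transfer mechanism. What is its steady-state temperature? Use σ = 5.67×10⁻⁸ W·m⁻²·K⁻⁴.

T ≈ 236 K

At equilibrium, absorbed power = emitted power.
Absorbing cross-section = A = 881.0 m²; emitting surface = A = 881.0 m² (ratio 1).
αS·A_cross = εσ·A_surf·T⁴  ⇒  T⁴ = αS/(ε·1σ).
T⁴ = 0.110·1090/(0.68·1·5.67×10⁻⁸) = 3.110×10⁹ K⁴.
T = (3.110×10⁹)^(1/4).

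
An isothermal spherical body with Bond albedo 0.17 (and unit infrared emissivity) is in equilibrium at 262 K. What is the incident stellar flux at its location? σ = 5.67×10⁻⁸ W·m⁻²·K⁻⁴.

S ≈ 1290 W/m²

(1−a)S·πr² = σ·4πr²·T⁴ ⇒ S = 4σT⁴/(1−a).
S = 4·5.67×10⁻⁸·4.712×10⁹/0.830.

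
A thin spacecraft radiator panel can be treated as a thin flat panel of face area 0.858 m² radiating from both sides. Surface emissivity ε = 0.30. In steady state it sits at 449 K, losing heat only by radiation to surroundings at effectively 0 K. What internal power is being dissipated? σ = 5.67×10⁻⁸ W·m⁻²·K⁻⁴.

Steady state: P = εσA T⁴.
A = 2·0.858 = 1.716 m²; T⁴ = (449)⁴ = 4.064×10¹⁰ K⁴.
P = 0.30 × 5.67×10⁻⁸ × 1.716 × 4.064×10¹⁰.

P ≈ 1190 W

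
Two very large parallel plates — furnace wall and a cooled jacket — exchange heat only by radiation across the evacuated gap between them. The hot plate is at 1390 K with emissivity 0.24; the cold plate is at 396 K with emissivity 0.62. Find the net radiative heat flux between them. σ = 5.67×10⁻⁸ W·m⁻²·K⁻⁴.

For two infinite grey parallel plates, q = σ(T₁⁴ − T₂⁴)/(1/ε₁ + 1/ε₂ − 1).
T₁⁴ − T₂⁴ = 3.733×10¹² − 2.459×10¹⁰ = 3.708×10¹² K⁴.
1/ε₁ + 1/ε₂ − 1 = 4.167 + 1.613 − 1 = 4.780.
q = 5.67×10⁻⁸ × 3.708×10¹² / 4.780.

q ≈ 44000 W/m²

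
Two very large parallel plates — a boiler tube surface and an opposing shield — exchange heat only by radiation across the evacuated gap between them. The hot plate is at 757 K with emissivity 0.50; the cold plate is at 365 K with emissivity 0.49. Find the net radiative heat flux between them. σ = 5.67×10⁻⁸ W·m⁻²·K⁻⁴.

q ≈ 5790 W/m²

For two infinite grey parallel plates, q = σ(T₁⁴ − T₂⁴)/(1/ε₁ + 1/ε₂ − 1).
T₁⁴ − T₂⁴ = 3.284×10¹¹ − 1.775×10¹⁰ = 3.106×10¹¹ K⁴.
1/ε₁ + 1/ε₂ − 1 = 2.000 + 2.041 − 1 = 3.041.
q = 5.67×10⁻⁸ × 3.106×10¹¹ / 3.041.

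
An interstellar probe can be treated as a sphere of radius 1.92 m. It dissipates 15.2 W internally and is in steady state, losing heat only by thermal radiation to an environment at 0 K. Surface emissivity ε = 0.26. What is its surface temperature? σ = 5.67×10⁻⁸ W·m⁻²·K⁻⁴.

Steady state: internal power = radiated power, P = εσA T⁴.
Radiating area A = 4πr² = 46.32 m².
T⁴ = P/(εσA) = 15.2/(0.26·5.67×10⁻⁸·46.32) = 2.226×10⁷ K⁴.
T = (2.226×10⁷)^(1/4).

T ≈ 68.7 K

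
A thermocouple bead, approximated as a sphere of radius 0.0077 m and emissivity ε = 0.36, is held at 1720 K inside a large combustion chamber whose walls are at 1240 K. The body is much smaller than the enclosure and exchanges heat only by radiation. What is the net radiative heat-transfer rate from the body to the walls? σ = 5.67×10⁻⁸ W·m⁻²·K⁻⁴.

P_net ≈ 97.1 W

For a small grey body in a large enclosure: P_net = εσA(T_body⁴ − T_wall⁴).
A = 4πr² = 7.451×10⁻⁴ m²; T_body⁴ − T_wall⁴ = 8.752×10¹² − 2.364×10¹² = 6.388×10¹² K⁴.
|P_net| = 0.36·5.67×10⁻⁸·7.451×10⁻⁴·6.388×10¹².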